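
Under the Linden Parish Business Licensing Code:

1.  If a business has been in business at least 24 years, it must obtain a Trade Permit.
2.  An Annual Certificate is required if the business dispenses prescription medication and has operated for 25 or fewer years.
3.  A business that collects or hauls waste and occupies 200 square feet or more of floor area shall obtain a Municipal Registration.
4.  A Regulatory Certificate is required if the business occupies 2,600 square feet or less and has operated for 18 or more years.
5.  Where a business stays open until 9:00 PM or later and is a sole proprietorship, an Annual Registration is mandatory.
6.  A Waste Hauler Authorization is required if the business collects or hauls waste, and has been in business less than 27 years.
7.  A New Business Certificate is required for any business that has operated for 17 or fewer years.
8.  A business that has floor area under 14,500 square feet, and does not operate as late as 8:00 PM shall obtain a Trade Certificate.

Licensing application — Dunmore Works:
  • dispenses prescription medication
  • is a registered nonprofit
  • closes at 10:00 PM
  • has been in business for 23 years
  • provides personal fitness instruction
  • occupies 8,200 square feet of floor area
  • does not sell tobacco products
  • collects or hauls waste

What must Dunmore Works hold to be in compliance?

Annual Certificate, Municipal Registration, Waste Hauler Authorization

1. years in business 23 < 24 → Trade Permit not required.
2. dispenses prescription medication; years in business 23 ≤ 25 → Annual Certificate required.
3. collects or hauls waste; floor area 8,200 square feet ≥ 200 square feet → Municipal Registration required.
4. floor area 8,200 square feet > 2,600 square feet; years in business 23 ≥ 18 → Regulatory Certificate not required.
5. closes 10:00 PM, after 9:00 PM; is a registered nonprofit (not: is a sole proprietorship) → Annual Registration not required.
6. collects or hauls waste; years in business 23 < 27 → Waste Hauler Authorization required.
7. years in business 23 > 17 → New Business Certificate not required.
8. floor area 8,200 square feet < 14,500 square feet; closes 10:00 PM, after 8:00 PM → Trade Certificate not required.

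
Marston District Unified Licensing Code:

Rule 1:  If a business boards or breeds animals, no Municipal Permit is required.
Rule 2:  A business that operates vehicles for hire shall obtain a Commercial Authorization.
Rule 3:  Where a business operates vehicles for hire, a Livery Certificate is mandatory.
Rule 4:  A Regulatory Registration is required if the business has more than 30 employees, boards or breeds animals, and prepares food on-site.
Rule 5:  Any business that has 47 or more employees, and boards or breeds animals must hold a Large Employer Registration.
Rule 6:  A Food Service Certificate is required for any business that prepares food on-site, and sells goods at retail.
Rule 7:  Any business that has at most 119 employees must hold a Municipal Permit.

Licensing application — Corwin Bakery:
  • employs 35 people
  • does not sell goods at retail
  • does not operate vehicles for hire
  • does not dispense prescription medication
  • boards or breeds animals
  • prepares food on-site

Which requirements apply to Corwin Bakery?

Rule 1: boards or breeds animals → exempt from Municipal Permit.
Rule 2: does not operate vehicles for hire → Commercial Authorization not required.
Rule 3: does not operate vehicles for hire → Livery Certificate not required.
Rule 4: employees 35 > 30; boards or breeds animals; prepares food on-site → Regulatory Registration required.
Rule 5: employees 35 < 47; boards or breeds animals → Large Employer Registration not required.
Rule 6: prepares food on-site; does not sell goods at retail → Food Service Certificate not required.
Rule 7: employees 35 ≤ 119 → Municipal Permit required.

Regulatory Registration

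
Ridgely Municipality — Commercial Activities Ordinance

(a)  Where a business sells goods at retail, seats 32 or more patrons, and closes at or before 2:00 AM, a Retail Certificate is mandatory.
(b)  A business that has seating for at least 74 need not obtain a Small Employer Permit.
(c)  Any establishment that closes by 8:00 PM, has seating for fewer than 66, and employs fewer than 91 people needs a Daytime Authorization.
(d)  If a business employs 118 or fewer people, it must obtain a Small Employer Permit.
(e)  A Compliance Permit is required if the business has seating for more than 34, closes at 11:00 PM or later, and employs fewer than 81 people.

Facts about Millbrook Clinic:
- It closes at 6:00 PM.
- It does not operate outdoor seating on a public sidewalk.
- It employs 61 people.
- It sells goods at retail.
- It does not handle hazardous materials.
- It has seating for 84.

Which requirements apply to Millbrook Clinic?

Retail Certificate

(a) sells goods at retail; seating 84 ≥ 32; closes 6:00 PM, at/before 2:00 AM → Retail Certificate required.
(b) seating 84 ≥ 74 → exempt from Small Employer Permit.
(c) closes 6:00 PM, at/before 8:00 PM; seating 84 ≥ 66; employees 61 < 91 → Daytime Authorization not required.
(d) employees 61 ≤ 118 → Small Employer Permit required.
(e) seating 84 > 34; closes 6:00 PM, at/before 11:00 PM; employees 61 < 81 → Compliance Permit not required.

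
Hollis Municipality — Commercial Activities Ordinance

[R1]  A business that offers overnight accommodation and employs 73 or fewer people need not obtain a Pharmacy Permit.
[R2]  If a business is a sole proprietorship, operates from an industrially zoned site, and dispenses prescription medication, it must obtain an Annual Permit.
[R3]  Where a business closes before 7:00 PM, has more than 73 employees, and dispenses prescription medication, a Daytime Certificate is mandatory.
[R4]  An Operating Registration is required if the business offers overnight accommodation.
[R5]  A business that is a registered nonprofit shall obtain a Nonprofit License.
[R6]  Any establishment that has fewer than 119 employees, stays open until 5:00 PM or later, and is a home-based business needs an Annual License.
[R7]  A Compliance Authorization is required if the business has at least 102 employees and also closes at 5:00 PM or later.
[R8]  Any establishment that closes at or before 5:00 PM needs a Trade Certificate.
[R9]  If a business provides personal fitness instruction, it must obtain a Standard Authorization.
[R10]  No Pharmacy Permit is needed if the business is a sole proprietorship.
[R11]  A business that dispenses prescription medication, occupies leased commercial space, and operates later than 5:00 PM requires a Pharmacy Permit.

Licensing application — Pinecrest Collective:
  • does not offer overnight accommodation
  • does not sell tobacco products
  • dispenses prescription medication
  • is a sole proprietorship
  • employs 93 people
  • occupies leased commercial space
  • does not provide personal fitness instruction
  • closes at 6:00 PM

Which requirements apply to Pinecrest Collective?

Daytime Certificate

[R1] does not offer overnight accommodation; employees 93 > 73 → Pharmacy Permit exemption does not apply.
[R2] is a sole proprietorship; occupies leased commercial space (not: operates from an industrially zoned site); dispenses prescription medication → Annual Permit not required.
[R3] closes 6:00 PM, at/before 7:00 PM; employees 93 > 73; dispenses prescription medication → Daytime Certificate required.
[R4] does not offer overnight accommodation → Operating Registration not required.
[R5] is a sole proprietorship (not: is a registered nonprofit) → Nonprofit License not required.
[R6] employees 93 < 119; closes 6:00 PM, after 5:00 PM; occupies leased commercial space (not: is a home-based business) → Annual License not required.
[R7] employees 93 < 102; closes 6:00 PM, after 5:00 PM → Compliance Authorization not required.
[R8] closes 6:00 PM, after 5:00 PM → Trade Certificate not required.
[R9] does not provide personal fitness instruction → Standard Authorization not required.
[R10] is a sole proprietorship → exempt from Pharmacy Permit.
[R11] dispenses prescription medication; occupies leased commercial space; closes 6:00 PM, after 5:00 PM → Pharmacy Permit required.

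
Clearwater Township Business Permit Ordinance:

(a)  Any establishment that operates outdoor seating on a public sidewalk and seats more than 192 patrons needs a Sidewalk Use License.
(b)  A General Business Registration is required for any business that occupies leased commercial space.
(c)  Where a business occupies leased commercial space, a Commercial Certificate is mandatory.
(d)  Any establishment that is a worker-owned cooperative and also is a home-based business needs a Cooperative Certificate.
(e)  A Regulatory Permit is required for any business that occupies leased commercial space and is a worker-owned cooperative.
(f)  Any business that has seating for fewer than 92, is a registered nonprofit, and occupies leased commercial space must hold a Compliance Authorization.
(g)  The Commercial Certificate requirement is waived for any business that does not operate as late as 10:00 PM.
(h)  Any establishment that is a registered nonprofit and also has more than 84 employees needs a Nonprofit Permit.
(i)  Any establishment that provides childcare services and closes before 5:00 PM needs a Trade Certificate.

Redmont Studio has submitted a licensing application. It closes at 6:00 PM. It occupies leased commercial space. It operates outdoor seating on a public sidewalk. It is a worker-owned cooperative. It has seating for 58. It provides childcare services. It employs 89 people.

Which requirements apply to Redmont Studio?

General Business Registration, Regulatory Permit

(a) operates outdoor seating on a public sidewalk; seating 58 ≤ 192 → Sidewalk Use License not required.
(b) occupies leased commercial space → General Business Registration required.
(c) occupies leased commercial space → Commercial Certificate required.
(d) is a worker-owned cooperative; occupies leased commercial space (not: is a home-based business) → Cooperative Certificate not required.
(e) occupies leased commercial space; is a worker-owned cooperative → Regulatory Permit required.
(f) seating 58 < 92; is a worker-owned cooperative (not: is a registered nonprofit); occupies leased commercial space → Compliance Authorization not required.
(g) closes 6:00 PM, at/before 10:00 PM → exempt from Commercial Certificate.
(h) is a worker-owned cooperative (not: is a registered nonprofit); employees 89 > 84 → Nonprofit Permit not required.
(i) provides childcare services; closes 6:00 PM, after 5:00 PM → Trade Certificate not required.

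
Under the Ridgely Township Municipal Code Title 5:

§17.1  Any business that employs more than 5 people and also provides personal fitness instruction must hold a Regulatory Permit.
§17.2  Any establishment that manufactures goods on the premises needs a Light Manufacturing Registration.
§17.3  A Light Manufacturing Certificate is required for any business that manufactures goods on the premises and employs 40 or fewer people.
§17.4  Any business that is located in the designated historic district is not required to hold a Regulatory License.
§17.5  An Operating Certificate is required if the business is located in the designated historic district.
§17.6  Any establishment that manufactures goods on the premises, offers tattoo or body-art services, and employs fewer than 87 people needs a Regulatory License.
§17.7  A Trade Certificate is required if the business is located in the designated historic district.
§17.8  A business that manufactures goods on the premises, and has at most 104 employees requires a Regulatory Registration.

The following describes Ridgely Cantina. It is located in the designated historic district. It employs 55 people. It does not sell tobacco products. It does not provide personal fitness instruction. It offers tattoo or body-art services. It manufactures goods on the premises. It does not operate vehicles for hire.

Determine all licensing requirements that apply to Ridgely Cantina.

§17.1 employees 55 > 5; does not provide personal fitness instruction → Regulatory Permit not required.
§17.2 manufactures goods on the premises → Light Manufacturing Registration required.
§17.3 manufactures goods on the premises; employees 55 > 40 → Light Manufacturing Certificate not required.
§17.4 is located in the designated historic district → exempt from Regulatory License.
§17.5 is located in the designated historic district → Operating Certificate required.
§17.6 manufactures goods on the premises; offers tattoo or body-art services; employees 55 < 87 → Regulatory License required.
§17.7 is located in the designated historic district → Trade Certificate required.
§17.8 manufactures goods on the premises; employees 55 ≤ 104 → Regulatory Registration required.

Light Manufacturing Registration, Operating Certificate, Regulatory Registration, Trade Certificate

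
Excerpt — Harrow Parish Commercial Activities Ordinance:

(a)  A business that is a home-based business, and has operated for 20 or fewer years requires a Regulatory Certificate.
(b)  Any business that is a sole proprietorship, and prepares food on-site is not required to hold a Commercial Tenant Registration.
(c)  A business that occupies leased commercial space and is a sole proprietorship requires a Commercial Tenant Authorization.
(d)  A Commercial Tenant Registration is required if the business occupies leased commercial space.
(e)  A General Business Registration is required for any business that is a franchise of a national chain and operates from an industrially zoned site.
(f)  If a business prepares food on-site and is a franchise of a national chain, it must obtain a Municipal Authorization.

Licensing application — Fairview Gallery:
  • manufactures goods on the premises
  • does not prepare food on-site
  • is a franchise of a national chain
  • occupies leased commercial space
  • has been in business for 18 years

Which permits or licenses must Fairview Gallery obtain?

(a) occupies leased commercial space (not: is a home-based business); years in business 18 ≤ 20 → Regulatory Certificate not required.
(b) is a franchise of a national chain (not: is a sole proprietorship); does not prepare food on-site → Commercial Tenant Registration exemption does not apply.
(c) occupies leased commercial space; is a franchise of a national chain (not: is a sole proprietorship) → Commercial Tenant Authorization not required.
(d) occupies leased commercial space → Commercial Tenant Registration required.
(e) is a franchise of a national chain; occupies leased commercial space (not: operates from an industrially zoned site) → General Business Registration not required.
(f) does not prepare food on-site; is a franchise of a national chain → Municipal Authorization not required.

Commercial Tenant Registration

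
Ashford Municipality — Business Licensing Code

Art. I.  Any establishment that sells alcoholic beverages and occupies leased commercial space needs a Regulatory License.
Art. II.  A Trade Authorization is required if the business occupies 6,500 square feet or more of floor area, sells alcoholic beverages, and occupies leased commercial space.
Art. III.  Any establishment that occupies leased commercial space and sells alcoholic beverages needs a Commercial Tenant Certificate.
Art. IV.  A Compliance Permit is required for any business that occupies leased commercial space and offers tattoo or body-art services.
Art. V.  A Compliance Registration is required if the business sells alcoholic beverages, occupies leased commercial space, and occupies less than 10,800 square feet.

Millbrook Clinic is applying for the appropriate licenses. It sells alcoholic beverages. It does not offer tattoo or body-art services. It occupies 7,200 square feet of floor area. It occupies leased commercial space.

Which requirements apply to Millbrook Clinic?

Commercial Tenant Certificate, Compliance Registration, Regulatory License, Trade Authorization

Art. I. sells alcoholic beverages; occupies leased commercial space → Regulatory License required.
Art. II. floor area 7,200 square feet ≥ 6,500 square feet; sells alcoholic beverages; occupies leased commercial space → Trade Authorization required.
Art. III. occupies leased commercial space; sells alcoholic beverages → Commercial Tenant Certificate required.
Art. IV. occupies leased commercial space; does not offer tattoo or body-art services → Compliance Permit not required.
Art. V. sells alcoholic beverages; occupies leased commercial space; floor area 7,200 square feet < 10,800 square feet → Compliance Registration required.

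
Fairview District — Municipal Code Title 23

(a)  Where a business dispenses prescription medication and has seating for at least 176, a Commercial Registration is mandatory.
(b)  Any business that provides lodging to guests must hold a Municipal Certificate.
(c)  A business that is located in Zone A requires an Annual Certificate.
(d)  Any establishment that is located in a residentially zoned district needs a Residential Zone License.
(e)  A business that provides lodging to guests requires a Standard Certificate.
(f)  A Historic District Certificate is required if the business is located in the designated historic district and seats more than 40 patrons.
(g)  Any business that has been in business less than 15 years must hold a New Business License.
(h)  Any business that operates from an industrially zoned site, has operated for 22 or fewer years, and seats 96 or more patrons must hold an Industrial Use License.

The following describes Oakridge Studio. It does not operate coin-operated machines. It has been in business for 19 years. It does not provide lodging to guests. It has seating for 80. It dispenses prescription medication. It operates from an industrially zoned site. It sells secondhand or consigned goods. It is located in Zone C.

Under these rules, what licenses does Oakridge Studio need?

None

(a) dispenses prescription medication; seating 80 < 176 → Commercial Registration not required.
(b) does not provide lodging to guests → Municipal Certificate not required.
(c) is located in Zone C (not: is located in Zone A) → Annual Certificate not required.
(d) is located in Zone C (not: is located in a residentially zoned district) → Residential Zone License not required.
(e) does not provide lodging to guests → Standard Certificate not required.
(f) is located in Zone C (not: is located in the designated historic district); seating 80 > 40 → Historic District Certificate not required.
(g) years in business 19 ≥ 15 → New Business License not required.
(h) operates from an industrially zoned site; years in business 19 ≤ 22; seating 80 < 96 → Industrial Use License not required.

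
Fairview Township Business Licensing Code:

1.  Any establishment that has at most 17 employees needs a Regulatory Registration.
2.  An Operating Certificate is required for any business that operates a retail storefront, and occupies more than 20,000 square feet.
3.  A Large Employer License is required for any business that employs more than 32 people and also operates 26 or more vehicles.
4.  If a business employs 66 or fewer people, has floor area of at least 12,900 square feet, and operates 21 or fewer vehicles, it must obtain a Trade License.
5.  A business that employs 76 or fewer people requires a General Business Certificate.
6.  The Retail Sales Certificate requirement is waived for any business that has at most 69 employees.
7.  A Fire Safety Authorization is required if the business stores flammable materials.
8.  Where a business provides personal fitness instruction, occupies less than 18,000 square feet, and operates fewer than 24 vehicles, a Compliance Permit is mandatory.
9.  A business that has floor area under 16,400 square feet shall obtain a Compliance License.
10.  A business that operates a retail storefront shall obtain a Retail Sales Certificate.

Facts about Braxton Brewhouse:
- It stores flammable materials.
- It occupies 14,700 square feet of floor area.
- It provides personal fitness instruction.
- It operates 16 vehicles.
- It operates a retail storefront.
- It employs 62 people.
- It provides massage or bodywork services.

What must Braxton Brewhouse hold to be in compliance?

1. employees 62 > 17 → Regulatory Registration not required.
2. operates a retail storefront; floor area 14,700 square feet ≤ 20,000 square feet → Operating Certificate not required.
3. employees 62 > 32; vehicles 16 < 26 → Large Employer License not required.
4. employees 62 ≤ 66; floor area 14,700 square feet ≥ 12,900 square feet; vehicles 16 ≤ 21 → Trade License required.
5. employees 62 ≤ 76 → General Business Certificate required.
6. employees 62 ≤ 69 → exempt from Retail Sales Certificate.
7. stores flammable materials → Fire Safety Authorization required.
8. provides personal fitness instruction; floor area 14,700 square feet < 18,000 square feet; vehicles 16 < 24 → Compliance Permit required.
9. floor area 14,700 square feet < 16,400 square feet → Compliance License required.
10. operates a retail storefront → Retail Sales Certificate required.

Compliance License, Compliance Permit, Fire Safety Authorization, General Business Certificate, Trade License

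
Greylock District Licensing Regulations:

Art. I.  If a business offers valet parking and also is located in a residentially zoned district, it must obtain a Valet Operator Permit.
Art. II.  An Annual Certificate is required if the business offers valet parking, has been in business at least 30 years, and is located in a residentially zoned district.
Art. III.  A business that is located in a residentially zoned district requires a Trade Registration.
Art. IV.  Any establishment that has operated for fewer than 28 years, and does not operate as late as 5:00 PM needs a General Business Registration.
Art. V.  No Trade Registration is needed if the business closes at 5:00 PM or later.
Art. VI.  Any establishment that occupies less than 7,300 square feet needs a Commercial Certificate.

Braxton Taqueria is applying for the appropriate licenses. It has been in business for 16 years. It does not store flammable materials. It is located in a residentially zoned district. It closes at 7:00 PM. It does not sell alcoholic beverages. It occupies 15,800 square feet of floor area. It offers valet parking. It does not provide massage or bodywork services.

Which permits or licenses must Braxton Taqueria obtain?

Art. I. offers valet parking; is located in a residentially zoned district → Valet Operator Permit required.
Art. II. offers valet parking; years in business 16 < 30; is located in a residentially zoned district → Annual Certificate not required.
Art. III. is located in a residentially zoned district → Trade Registration required.
Art. IV. years in business 16 < 28; closes 7:00 PM, after 5:00 PM → General Business Registration not required.
Art. V. closes 7:00 PM, after 5:00 PM → exempt from Trade Registration.
Art. VI. floor area 15,800 square feet ≥ 7,300 square feet → Commercial Certificate not required.

Valet Operator Permit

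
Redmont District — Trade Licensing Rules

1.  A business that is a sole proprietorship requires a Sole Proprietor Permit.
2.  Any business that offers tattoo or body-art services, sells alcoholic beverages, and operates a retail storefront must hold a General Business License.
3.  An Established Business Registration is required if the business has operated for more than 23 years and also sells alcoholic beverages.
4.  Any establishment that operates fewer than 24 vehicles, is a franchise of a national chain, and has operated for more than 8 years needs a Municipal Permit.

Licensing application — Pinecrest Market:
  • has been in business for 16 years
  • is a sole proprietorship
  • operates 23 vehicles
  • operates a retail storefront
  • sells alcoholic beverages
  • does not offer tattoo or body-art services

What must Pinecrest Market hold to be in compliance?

Sole Proprietor Permit

1. is a sole proprietorship → Sole Proprietor Permit required.
2. does not offer tattoo or body-art services; sells alcoholic beverages; operates a retail storefront → General Business License not required.
3. years in business 16 ≤ 23; sells alcoholic beverages → Established Business Registration not required.
4. vehicles 23 < 24; is a sole proprietorship (not: is a franchise of a national chain); years in business 16 > 8 → Municipal Permit not required.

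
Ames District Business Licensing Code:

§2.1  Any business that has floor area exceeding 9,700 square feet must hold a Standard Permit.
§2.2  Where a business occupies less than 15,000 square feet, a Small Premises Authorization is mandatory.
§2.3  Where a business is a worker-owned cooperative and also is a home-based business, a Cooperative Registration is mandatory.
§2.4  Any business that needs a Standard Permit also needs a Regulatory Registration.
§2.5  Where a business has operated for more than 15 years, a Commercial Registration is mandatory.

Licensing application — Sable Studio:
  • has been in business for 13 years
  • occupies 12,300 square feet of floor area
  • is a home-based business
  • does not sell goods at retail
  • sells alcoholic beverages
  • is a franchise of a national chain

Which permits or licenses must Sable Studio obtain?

§2.1 floor area 12,300 square feet > 9,700 square feet → Standard Permit required.
§2.2 floor area 12,300 square feet < 15,000 square feet → Small Premises Authorization required.
§2.3 is a franchise of a national chain (not: is a worker-owned cooperative); is a home-based business → Cooperative Registration not required.
§2.4 Standard Permit is required → Regulatory Registration also required.
§2.5 years in business 13 ≤ 15 → Commercial Registration not required.

Regulatory Registration, Small Premises Authorization, Standard Permit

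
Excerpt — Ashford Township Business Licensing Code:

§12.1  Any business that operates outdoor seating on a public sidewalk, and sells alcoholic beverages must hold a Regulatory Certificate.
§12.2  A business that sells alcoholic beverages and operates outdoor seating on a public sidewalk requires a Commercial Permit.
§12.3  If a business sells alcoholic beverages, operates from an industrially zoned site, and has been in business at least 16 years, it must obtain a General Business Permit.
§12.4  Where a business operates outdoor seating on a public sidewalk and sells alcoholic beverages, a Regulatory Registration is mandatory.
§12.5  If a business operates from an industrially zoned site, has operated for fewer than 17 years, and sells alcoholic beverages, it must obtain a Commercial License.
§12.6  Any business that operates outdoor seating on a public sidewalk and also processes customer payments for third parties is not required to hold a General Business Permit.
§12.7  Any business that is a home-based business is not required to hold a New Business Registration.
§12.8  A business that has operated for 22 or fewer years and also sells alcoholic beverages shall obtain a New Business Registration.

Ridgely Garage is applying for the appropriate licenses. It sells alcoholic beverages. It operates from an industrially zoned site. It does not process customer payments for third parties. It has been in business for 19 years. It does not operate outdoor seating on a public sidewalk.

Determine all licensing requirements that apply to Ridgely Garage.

General Business Permit, New Business Registration

§12.1 does not operate outdoor seating on a public sidewalk; sells alcoholic beverages → Regulatory Certificate not required.
§12.2 sells alcoholic beverages; does not operate outdoor seating on a public sidewalk → Commercial Permit not required.
§12.3 sells alcoholic beverages; operates from an industrially zoned site; years in business 19 ≥ 16 → General Business Permit required.
§12.4 does not operate outdoor seating on a public sidewalk; sells alcoholic beverages → Regulatory Registration not required.
§12.5 operates from an industrially zoned site; years in business 19 ≥ 17; sells alcoholic beverages → Commercial License not required.
§12.6 does not operate outdoor seating on a public sidewalk; does not process customer payments for third parties → General Business Permit exemption does not apply.
§12.7 operates from an industrially zoned site (not: is a home-based business) → New Business Registration exemption does not apply.
§12.8 years in business 19 ≤ 22; sells alcoholic beverages → New Business Registration required.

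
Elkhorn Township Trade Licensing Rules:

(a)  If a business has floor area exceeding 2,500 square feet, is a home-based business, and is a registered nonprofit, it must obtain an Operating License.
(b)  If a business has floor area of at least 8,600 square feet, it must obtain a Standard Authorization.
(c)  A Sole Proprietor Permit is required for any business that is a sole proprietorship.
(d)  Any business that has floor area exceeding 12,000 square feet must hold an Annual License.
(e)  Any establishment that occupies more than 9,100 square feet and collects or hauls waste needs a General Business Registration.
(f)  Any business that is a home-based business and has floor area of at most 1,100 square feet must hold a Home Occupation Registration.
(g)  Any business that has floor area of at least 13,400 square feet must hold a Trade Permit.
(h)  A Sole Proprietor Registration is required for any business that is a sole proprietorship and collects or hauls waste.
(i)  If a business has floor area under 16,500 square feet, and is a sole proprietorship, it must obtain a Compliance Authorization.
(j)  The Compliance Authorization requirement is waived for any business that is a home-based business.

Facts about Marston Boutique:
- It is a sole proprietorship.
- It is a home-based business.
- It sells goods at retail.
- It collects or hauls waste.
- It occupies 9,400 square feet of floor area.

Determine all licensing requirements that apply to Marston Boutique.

(a) floor area 9,400 square feet > 2,500 square feet; is a home-based business; is a sole proprietorship (not: is a registered nonprofit) → Operating License not required.
(b) floor area 9,400 square feet ≥ 8,600 square feet → Standard Authorization required.
(c) is a sole proprietorship → Sole Proprietor Permit required.
(d) floor area 9,400 square feet ≤ 12,000 square feet → Annual License not required.
(e) floor area 9,400 square feet > 9,100 square feet; collects or hauls waste → General Business Registration required.
(f) is a home-based business; floor area 9,400 square feet > 1,100 square feet → Home Occupation Registration not required.
(g) floor area 9,400 square feet < 13,400 square feet → Trade Permit not required.
(h) is a sole proprietorship; collects or hauls waste → Sole Proprietor Registration required.
(i) floor area 9,400 square feet < 16,500 square feet; is a sole proprietorship → Compliance Authorization required.
(j) is a home-based business → exempt from Compliance Authorization.

General Business Registration, Sole Proprietor Permit, Sole Proprietor Registration, Standard Authorization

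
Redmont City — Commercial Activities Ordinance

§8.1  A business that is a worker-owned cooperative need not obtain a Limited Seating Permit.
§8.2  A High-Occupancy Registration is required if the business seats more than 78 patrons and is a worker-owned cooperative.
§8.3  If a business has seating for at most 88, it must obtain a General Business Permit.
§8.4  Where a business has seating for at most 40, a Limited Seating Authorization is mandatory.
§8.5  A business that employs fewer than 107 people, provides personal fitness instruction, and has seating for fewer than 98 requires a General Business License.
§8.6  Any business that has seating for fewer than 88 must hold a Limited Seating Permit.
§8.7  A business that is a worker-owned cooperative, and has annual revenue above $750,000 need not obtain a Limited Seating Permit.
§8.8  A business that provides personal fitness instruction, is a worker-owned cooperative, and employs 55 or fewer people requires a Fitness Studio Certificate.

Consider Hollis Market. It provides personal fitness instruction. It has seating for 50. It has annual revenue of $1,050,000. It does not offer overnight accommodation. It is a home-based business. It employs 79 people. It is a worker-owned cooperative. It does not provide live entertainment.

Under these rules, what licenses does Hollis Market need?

§8.1 is a worker-owned cooperative → exempt from Limited Seating Permit.
§8.2 seating 50 ≤ 78; is a worker-owned cooperative → High-Occupancy Registration not required.
§8.3 seating 50 ≤ 88 → General Business Permit required.
§8.4 seating 50 > 40 → Limited Seating Authorization not required.
§8.5 employees 79 < 107; provides personal fitness instruction; seating 50 < 98 → General Business License required.
§8.6 seating 50 < 88 → Limited Seating Permit required.
§8.7 is a worker-owned cooperative; revenue $1,050,000 > $750,000 → exempt from Limited Seating Permit.
§8.8 provides personal fitness instruction; is a worker-owned cooperative; employees 79 > 55 → Fitness Studio Certificate not required.

General Business License, General Business Permit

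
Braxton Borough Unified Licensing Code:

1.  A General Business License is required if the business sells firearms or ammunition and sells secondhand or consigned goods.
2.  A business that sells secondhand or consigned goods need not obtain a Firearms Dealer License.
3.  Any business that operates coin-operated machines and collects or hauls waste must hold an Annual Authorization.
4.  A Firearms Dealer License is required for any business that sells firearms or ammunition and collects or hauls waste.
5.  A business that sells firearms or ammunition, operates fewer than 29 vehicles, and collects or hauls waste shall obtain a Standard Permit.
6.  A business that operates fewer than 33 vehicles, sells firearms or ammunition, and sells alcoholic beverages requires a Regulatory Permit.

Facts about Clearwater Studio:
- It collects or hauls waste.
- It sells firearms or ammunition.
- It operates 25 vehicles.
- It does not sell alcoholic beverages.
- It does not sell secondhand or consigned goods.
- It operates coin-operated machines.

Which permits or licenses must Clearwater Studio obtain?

Annual Authorization, Firearms Dealer License, Standard Permit

1. sells firearms or ammunition; does not sell secondhand or consigned goods → General Business License not required.
2. does not sell secondhand or consigned goods → Firearms Dealer License exemption does not apply.
3. operates coin-operated machines; collects or hauls waste → Annual Authorization required.
4. sells firearms or ammunition; collects or hauls waste → Firearms Dealer License required.
5. sells firearms or ammunition; vehicles 25 < 29; collects or hauls waste → Standard Permit required.
6. vehicles 25 < 33; sells firearms or ammunition; does not sell alcoholic beverages → Regulatory Permit not required.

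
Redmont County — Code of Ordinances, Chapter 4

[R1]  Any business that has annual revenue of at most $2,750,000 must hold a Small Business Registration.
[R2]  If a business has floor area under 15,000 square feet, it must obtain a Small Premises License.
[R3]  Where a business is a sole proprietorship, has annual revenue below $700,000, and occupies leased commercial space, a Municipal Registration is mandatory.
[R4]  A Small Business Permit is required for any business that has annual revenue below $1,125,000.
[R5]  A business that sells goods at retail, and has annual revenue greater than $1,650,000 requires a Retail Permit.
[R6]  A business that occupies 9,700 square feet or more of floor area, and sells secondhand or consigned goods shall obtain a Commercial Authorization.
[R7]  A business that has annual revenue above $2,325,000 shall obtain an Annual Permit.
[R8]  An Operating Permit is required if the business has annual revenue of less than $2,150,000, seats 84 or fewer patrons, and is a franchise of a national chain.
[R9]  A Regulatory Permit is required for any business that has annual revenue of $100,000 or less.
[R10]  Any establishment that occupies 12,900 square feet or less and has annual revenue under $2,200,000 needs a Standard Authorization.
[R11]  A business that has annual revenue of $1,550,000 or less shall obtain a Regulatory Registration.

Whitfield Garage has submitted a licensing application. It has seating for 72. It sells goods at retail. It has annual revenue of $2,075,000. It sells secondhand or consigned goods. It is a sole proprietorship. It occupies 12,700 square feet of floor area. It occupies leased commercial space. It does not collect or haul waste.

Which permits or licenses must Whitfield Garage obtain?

Commercial Authorization, Retail Permit, Small Business Registration, Small Premises License, Standard Authorization

[R1] revenue $2,075,000 ≤ $2,750,000 → Small Business Registration required.
[R2] floor area 12,700 square feet < 15,000 square feet → Small Premises License required.
[R3] is a sole proprietorship; revenue $2,075,000 ≥ $700,000; occupies leased commercial space → Municipal Registration not required.
[R4] revenue $2,075,000 ≥ $1,125,000 → Small Business Permit not required.
[R5] sells goods at retail; revenue $2,075,000 > $1,650,000 → Retail Permit required.
[R6] floor area 12,700 square feet ≥ 9,700 square feet; sells secondhand or consigned goods → Commercial Authorization required.
[R7] revenue $2,075,000 ≤ $2,325,000 → Annual Permit not required.
[R8] revenue $2,075,000 < $2,150,000; seating 72 ≤ 84; is a sole proprietorship (not: is a franchise of a national chain) → Operating Permit not required.
[R9] revenue $2,075,000 > $100,000 → Regulatory Permit not required.
[R10] floor area 12,700 square feet ≤ 12,900 square feet; revenue $2,075,000 < $2,200,000 → Standard Authorization required.
[R11] revenue $2,075,000 > $1,550,000 → Regulatory Registration not required.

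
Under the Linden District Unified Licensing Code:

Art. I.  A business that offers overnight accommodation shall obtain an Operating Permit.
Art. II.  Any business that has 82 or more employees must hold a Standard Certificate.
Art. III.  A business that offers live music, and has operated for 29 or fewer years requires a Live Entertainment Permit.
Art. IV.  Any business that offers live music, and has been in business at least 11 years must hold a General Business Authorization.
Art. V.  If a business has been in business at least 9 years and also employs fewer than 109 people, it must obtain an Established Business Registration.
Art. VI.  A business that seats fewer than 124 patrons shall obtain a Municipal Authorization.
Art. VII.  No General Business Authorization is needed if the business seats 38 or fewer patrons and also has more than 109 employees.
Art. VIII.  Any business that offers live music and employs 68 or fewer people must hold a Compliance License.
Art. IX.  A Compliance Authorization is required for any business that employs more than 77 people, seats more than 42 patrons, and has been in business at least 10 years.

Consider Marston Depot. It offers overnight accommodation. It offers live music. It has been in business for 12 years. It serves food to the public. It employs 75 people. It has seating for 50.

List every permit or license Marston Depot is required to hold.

Established Business Registration, General Business Authorization, Live Entertainment Permit, Municipal Authorization, Operating Permit

Art. I. offers overnight accommodation → Operating Permit required.
Art. II. employees 75 < 82 → Standard Certificate not required.
Art. III. offers live music; years in business 12 ≤ 29 → Live Entertainment Permit required.
Art. IV. offers live music; years in business 12 ≥ 11 → General Business Authorization required.
Art. V. years in business 12 ≥ 9; employees 75 < 109 → Established Business Registration required.
Art. VI. seating 50 < 124 → Municipal Authorization required.
Art. VII. seating 50 > 38; employees 75 ≤ 109 → General Business Authorization exemption does not apply.
Art. VIII. offers live music; employees 75 > 68 → Compliance License not required.
Art. IX. employees 75 ≤ 77; seating 50 > 42; years in business 12 ≥ 10 → Compliance Authorization not required.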